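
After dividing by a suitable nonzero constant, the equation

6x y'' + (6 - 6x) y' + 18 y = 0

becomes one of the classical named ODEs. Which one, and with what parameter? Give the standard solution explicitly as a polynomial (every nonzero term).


All three coefficients share the factor 6; dividing through by 6 gives  x y'' + (1 - x) y' + 3 y = 0.
This matches the Laguerre equation x y'' + (1 - x) y' + n y = 0 with n = 3; the polynomial solution is L_3(x).
With y = sum_k a_k x^k, matching x^k gives (k+1)k a_{k+1} + (k+1) a_{k+1} - k a_k + n a_k = 0, i.e. (k+1)^2 a_{k+1} = (k - n) a_k = (k - 3) a_k. The right side vanishes at k = 3, so the series terminates at degree 3.
Standard normalization L_n(0) = 1 gives a_0 = 1. Work upward with a_{k+1} = (k - 3) a_k / (k+1)^2:
  a_1 = (0 - 3)(1) / 1^2 = -3/1 = -3
  a_2 = (1 - 3)(-3) / 2^2 = 6/4 = 3/2
  a_3 = (2 - 3)(3/2) / 3^2 = (-3/2)/9 = -1/6
Hence L_3(x) = -x^3/6 + 3 x^2/2 - 3 x + 1.

L_3(x); series = -x^3/6 + 3 x^2/2 - 3 x + 1


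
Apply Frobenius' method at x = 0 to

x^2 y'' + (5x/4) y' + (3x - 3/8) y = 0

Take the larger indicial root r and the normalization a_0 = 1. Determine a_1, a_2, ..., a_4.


Write in Frobenius form y'' + (p(x)/x) y' + (q(x)/x^2) y = 0:
  p(x) = 5/4,  q(x) = 3x - 3/8.
Indicial equation: r(r-1) + (5/4) r + (-3/8) = 0 -> roots r_1 = 1/2, r_2 = -3/4.
Take r = r_1 = 1/2. Let y(x) = x^r sum_{n>=0} a_n x^n with a_0 = 1.
Substitute y = x^r sum a_n x^n and match x^{r+n}. The recurrence is
  D(n) a_n + 3 a_{n-1} = 0,  where D(n) = (r+n)(r+n-1) + (5/4)(r+n) + (-3/8).
  a_n = -3 / D(n) * a_{n-1}.
Since the indicial polynomial factors as (r - r_1)(r - r_2), D(n) = (r_1 + n - r_1)(r_1 + n - r_2) = n(n + 5/4).
Evaluating step by step (a_0 = 1):
  n = 1: D(1) = 1(1 + 5/4) = 9/4; numerator = -3(1) = -3; a_1 = (-3)/(9/4) = -4/3
  n = 2: D(2) = 2(2 + 5/4) = 13/2; numerator = -3(-4/3) = 4; a_2 = (4)/(13/2) = 8/13
  n = 3: D(3) = 3(3 + 5/4) = 51/4; numerator = -3(8/13) = -24/13; a_3 = (-24/13)/(51/4) = -32/221
  n = 4: D(4) = 4(4 + 5/4) = 21; numerator = -3(-32/221) = 96/221; a_4 = (96/221)/(21) = 32/1547

r = 1/2; a_0 = 1; a_1 = -4/3; a_2 = 8/13; a_3 = -32/221; a_4 = 32/1547


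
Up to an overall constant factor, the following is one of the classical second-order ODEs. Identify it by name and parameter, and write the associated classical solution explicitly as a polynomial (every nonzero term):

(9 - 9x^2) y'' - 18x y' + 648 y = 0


All three coefficients share the factor 9; dividing through by 9 gives  (1 - x^2) y'' - 2x y' + 72 y = 0.
This matches the Legendre equation (1 - x^2) y'' - 2x y' + n(n+1) y = 0 (note the -2x y' term) with n(n+1) = 72, so n = 8; the polynomial solution is P_8(x).
With y = sum_k a_k x^k, matching x^k gives (k+2)(k+1) a_{k+2} = [k(k+1) - n(n+1)] a_k = (k - 8)(k + 9) a_k. The right side vanishes at k = 8, so the series with the parity of 8 terminates at degree 8.
Standard normalization (P_n(1) = 1): leading coefficient (2n)!/(2^n (n!)^2) = 20922789888000/(256*1625702400) = 6435/128, so a_8 = 6435/128. Work downward with a_k = (k+1)(k+2) a_{k+2} / ((k - 8)(k + 9)):
  a_6 = (7)(8)(6435/128) / ((6 - 8)(6 + 9)) = (45045/16)/(-30) = -3003/32
  a_4 = (5)(6)(-3003/32) / ((4 - 8)(4 + 9)) = (-45045/16)/(-52) = 3465/64
  a_2 = (3)(4)(3465/64) / ((2 - 8)(2 + 9)) = (10395/16)/(-66) = -315/32
  a_0 = (1)(2)(-315/32) / ((0 - 8)(0 + 9)) = (-315/16)/(-72) = 35/128
Hence P_8(x) = 6435 x^8/128 - 3003 x^6/32 + 3465 x^4/64 - 315 x^2/32 + 35/128.

P_8(x); series = 6435 x^8/128 - 3003 x^6/32 + 3465 x^4/64 - 315 x^2/32 + 35/128


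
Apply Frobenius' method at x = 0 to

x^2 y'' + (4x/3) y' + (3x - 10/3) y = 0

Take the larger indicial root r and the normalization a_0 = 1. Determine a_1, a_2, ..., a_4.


Write in Frobenius form y'' + (p(x)/x) y' + (q(x)/x^2) y = 0:
  p(x) = 4/3,  q(x) = 3x - 10/3.
Indicial equation: r(r-1) + (4/3) r + (-10/3) = 0 -> roots r_1 = 5/3, r_2 = -2.
Take r = r_1 = 5/3. Let y(x) = x^r sum_{n>=0} a_n x^n with a_0 = 1.
Substitute y = x^r sum a_n x^n and match x^{r+n}. The recurrence is
  D(n) a_n + 3 a_{n-1} = 0,  where D(n) = (r+n)(r+n-1) + (4/3)(r+n) + (-10/3).
  a_n = -3 / D(n) * a_{n-1}.
Since the indicial polynomial factors as (r - r_1)(r - r_2), D(n) = (r_1 + n - r_1)(r_1 + n - r_2) = n(n + 11/3).
Evaluating step by step (a_0 = 1):
  n = 1: D(1) = 1(1 + 11/3) = 14/3; numerator = -3(1) = -3; a_1 = (-3)/(14/3) = -9/14
  n = 2: D(2) = 2(2 + 11/3) = 34/3; numerator = -3(-9/14) = 27/14; a_2 = (27/14)/(34/3) = 81/476
  n = 3: D(3) = 3(3 + 11/3) = 20; numerator = -3(81/476) = -243/476; a_3 = (-243/476)/(20) = -243/9520
  n = 4: D(4) = 4(4 + 11/3) = 92/3; numerator = -3(-243/9520) = 729/9520; a_4 = (729/9520)/(92/3) = 2187/875840

r = 5/3; a_0 = 1; a_1 = -9/14; a_2 = 81/476; a_3 = -243/9520; a_4 = 2187/875840


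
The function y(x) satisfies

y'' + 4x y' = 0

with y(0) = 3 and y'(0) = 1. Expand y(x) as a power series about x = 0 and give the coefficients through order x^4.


Ansatz: y(x) = sum_{n>=0} a_n x^n, so y'(x) = sum_{n>=1} n a_n x^(n-1) and y''(x) = sum_{n>=2} n(n-1) a_n x^(n-2).
Substitute into P(x) y'' + Q(x) y' + R(x) y = 0 with P(x) = 1, Q(x) = 4x, R(x) = 0, and match powers of x.
Initial conditions: a_0 = 3, a_1 = 1.
Setting the coefficient of each power of x to zero and solving order by order (substituting the coefficients already found):
  x^0: 2 a_2 = 0  ->  a_2 = 0
  x^1: 6 a_3 + 4 a_1 = 0  ->  6 a_3 = -4 a_1 = -4  ->  a_3 = -2/3
  x^2: 12 a_4 + 8 a_2 = 0  ->  12 a_4 = -8 a_2 = 0  ->  a_4 = 0
Truncated series: y(x) = 3 + x - (2/3) x^3 + O(x^5).

a_0 = 3; a_1 = 1; a_2 = 0; a_3 = -2/3; a_4 = 0


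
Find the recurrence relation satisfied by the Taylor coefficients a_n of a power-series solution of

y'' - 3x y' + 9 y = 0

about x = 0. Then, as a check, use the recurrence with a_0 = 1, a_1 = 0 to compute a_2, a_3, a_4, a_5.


Substitute y = sum_n a_n x^n.
y''(x) has coefficient (n+2)(n+1) a_{n+2} at x^n;
-3 x y'(x) has coefficient -3 n a_n at x^n (shift);
9 y(x) has coefficient 9 a_n at x^n.
Matching x^n: (n+2)(n+1) a_{n+2} + (-3n + 9) a_n = 0.
Thus a_{n+2} = (3n - 9) / ((n+1)(n+2)) * a_n.

Check with a_0 = 1, a_1 = 0 (apply the recurrence for n = 0, 1, 2, 3): a_0 = 1, a_1 = 0, a_2 = -9/2, a_3 = 0, a_4 = 9/8, a_5 = 0.

a_(n+2) = (3n - 9) / ((n+1)(n+2)) * a_n; check: a_0 = 1, a_1 = 0, a_2 = -9/2, a_3 = 0, a_4 = 9/8, a_5 = 0


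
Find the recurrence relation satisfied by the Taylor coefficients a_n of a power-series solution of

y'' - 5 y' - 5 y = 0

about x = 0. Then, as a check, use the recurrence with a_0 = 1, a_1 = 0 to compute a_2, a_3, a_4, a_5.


Substitute y = sum_n a_n x^n.
y''(x) has coefficient (n+2)(n+1) a_{n+2} at x^n;
-5 y'(x) has coefficient -5 (n+1) a_{n+1} at x^n;
-5 y(x) has coefficient -5 a_n at x^n.
Matching x^n: (n+2)(n+1) a_{n+2} - 5 (n+1) a_{n+1} - 5 a_n = 0.
Thus a_{n+2} = [5 (n+1) a_{n+1} + 5 a_n] / ((n+1)(n+2)).

Check with a_0 = 1, a_1 = 0 (apply the recurrence for n = 0, 1, 2, 3): a_0 = 1, a_1 = 0, a_2 = 5/2, a_3 = 25/6, a_4 = 25/4, a_5 = 175/24.

a_(n+2) = [5 (n+1) a_(n+1) + 5 a_n] / ((n+1)(n+2)); check: a_0 = 1, a_1 = 0, a_2 = 5/2, a_3 = 25/6, a_4 = 25/4, a_5 = 175/24


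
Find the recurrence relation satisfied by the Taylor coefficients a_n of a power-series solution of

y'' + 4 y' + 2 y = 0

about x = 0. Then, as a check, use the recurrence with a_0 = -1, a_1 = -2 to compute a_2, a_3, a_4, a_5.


Substitute y = sum_n a_n x^n.
y''(x) has coefficient (n+2)(n+1) a_{n+2} at x^n;
4 y'(x) has coefficient 4 (n+1) a_{n+1} at x^n;
2 y(x) has coefficient 2 a_n at x^n.
Matching x^n: (n+2)(n+1) a_{n+2} + 4 (n+1) a_{n+1} + 2 a_n = 0.
Thus a_{n+2} = [-4 (n+1) a_{n+1} - 2 a_n] / ((n+1)(n+2)).

Check with a_0 = -1, a_1 = -2 (apply the recurrence for n = 0, 1, 2, 3): a_0 = -1, a_1 = -2, a_2 = 5, a_3 = -6, a_4 = 31/6, a_5 = -53/15.

a_(n+2) = [-4 (n+1) a_(n+1) - 2 a_n] / ((n+1)(n+2)); check: a_0 = -1, a_1 = -2, a_2 = 5, a_3 = -6, a_4 = 31/6, a_5 = -53/15


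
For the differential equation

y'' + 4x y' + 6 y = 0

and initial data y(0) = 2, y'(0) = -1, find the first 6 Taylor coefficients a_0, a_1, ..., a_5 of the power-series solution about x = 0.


Ansatz: y(x) = sum_{n>=0} a_n x^n, so y'(x) = sum_{n>=1} n a_n x^(n-1) and y''(x) = sum_{n>=2} n(n-1) a_n x^(n-2).
Substitute into P(x) y'' + Q(x) y' + R(x) y = 0 with P(x) = 1, Q(x) = 4x, R(x) = 6, and match powers of x.
Initial conditions: a_0 = 2, a_1 = -1.
Setting the coefficient of each power of x to zero and solving order by order (substituting the coefficients already found):
  x^0: 2 a_2 + 6 a_0 = 0  ->  2 a_2 = -6 a_0 = -12  ->  a_2 = -6
  x^1: 6 a_3 + 10 a_1 = 0  ->  6 a_3 = -10 a_1 = 10  ->  a_3 = 5/3
  x^2: 12 a_4 + 14 a_2 = 0  ->  12 a_4 = -14 a_2 = 84  ->  a_4 = 7
  x^3: 20 a_5 + 18 a_3 = 0  ->  20 a_5 = -18 a_3 = -30  ->  a_5 = -3/2
Truncated series: y(x) = 2 - x - 6 x^2 + (5/3) x^3 + 7 x^4 - (3/2) x^5 + O(x^6).

a_0 = 2; a_1 = -1; a_2 = -6; a_3 = 5/3; a_4 = 7; a_5 = -3/2


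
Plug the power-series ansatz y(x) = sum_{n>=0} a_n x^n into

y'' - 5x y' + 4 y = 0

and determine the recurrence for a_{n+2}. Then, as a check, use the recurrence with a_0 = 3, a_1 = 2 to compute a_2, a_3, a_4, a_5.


Substitute y = sum_n a_n x^n.
y''(x) has coefficient (n+2)(n+1) a_{n+2} at x^n;
-5 x y'(x) has coefficient -5 n a_n at x^n (shift);
4 y(x) has coefficient 4 a_n at x^n.
Matching x^n: (n+2)(n+1) a_{n+2} + (-5n + 4) a_n = 0.
Thus a_{n+2} = (5n - 4) / ((n+1)(n+2)) * a_n.

Check with a_0 = 3, a_1 = 2 (apply the recurrence for n = 0, 1, 2, 3): a_0 = 3, a_1 = 2, a_2 = -6, a_3 = 1/3, a_4 = -3, a_5 = 11/60.

a_(n+2) = (5n - 4) / ((n+1)(n+2)) * a_n; check: a_0 = 3, a_1 = 2, a_2 = -6, a_3 = 1/3, a_4 = -3, a_5 = 11/60


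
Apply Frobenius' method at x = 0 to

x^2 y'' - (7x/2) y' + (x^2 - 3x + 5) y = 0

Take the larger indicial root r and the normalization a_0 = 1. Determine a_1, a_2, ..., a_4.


Write in Frobenius form y'' + (p(x)/x) y' + (q(x)/x^2) y = 0:
  p(x) = -7/2,  q(x) = x^2 - 3x + 5.
Indicial equation: r(r-1) + (-7/2) r + (5) = 0 -> roots r_1 = 5/2, r_2 = 2.
Take r = r_1 = 5/2. Let y(x) = x^r sum_{n>=0} a_n x^n with a_0 = 1.
Substitute y = x^r sum a_n x^n and match x^{r+n}. The recurrence is
  D(n) a_n - 3 a_{n-1} + 1 a_{n-2} = 0,  where D(n) = (r+n)(r+n-1) + (-7/2)(r+n) + (5).
  a_n = [3 a_{n-1} - 1 a_{n-2}] / D(n).
Since the indicial polynomial factors as (r - r_1)(r - r_2), D(n) = (r_1 + n - r_1)(r_1 + n - r_2) = n(n + 1/2).
Evaluating step by step (a_0 = 1):
  n = 1: D(1) = 1(1 + 1/2) = 3/2; numerator = 3(1) = 3; a_1 = (3)/(3/2) = 2
  n = 2: D(2) = 2(2 + 1/2) = 5; numerator = 3(2) - 1(1) = 5; a_2 = (5)/(5) = 1
  n = 3: D(3) = 3(3 + 1/2) = 21/2; numerator = 3(1) - 1(2) = 1; a_3 = (1)/(21/2) = 2/21
  n = 4: D(4) = 4(4 + 1/2) = 18; numerator = 3(2/21) - 1(1) = -5/7; a_4 = (-5/7)/(18) = -5/126

r = 5/2; a_0 = 1; a_1 = 2; a_2 = 1; a_3 = 2/21; a_4 = -5/126


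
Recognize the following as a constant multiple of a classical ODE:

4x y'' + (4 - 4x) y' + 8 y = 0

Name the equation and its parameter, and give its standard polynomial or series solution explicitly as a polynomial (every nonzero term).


All three coefficients share the factor 4; dividing through by 4 gives  x y'' + (1 - x) y' + 2 y = 0.
This matches the Laguerre equation x y'' + (1 - x) y' + n y = 0 with n = 2; the polynomial solution is L_2(x).
With y = sum_k a_k x^k, matching x^k gives (k+1)k a_{k+1} + (k+1) a_{k+1} - k a_k + n a_k = 0, i.e. (k+1)^2 a_{k+1} = (k - n) a_k = (k - 2) a_k. The right side vanishes at k = 2, so the series terminates at degree 2.
Standard normalization L_n(0) = 1 gives a_0 = 1. Work upward with a_{k+1} = (k - 2) a_k / (k+1)^2:
  a_1 = (0 - 2)(1) / 1^2 = -2/1 = -2
  a_2 = (1 - 2)(-2) / 2^2 = 2/4 = 1/2
Hence L_2(x) = x^2/2 - 2 x + 1.

L_2(x); series = x^2/2 - 2 x + 1


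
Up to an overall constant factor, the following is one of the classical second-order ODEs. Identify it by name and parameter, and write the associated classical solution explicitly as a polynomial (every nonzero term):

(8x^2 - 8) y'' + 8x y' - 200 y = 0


All three coefficients share the factor -8; dividing through by -8 gives  (1 - x^2) y'' - x y' + 25 y = 0.
This matches the Chebyshev equation (1 - x^2) y'' - x y' + n^2 y = 0 (note the -x y' term, not -2x y') with n^2 = 25, so n = 5; the polynomial solution is T_5(x).
With y = sum_k a_k x^k, matching x^k gives (k+2)(k+1) a_{k+2} = (k^2 - n^2) a_k = (k - 5)(k + 5) a_k. The right side vanishes at k = 5, so the series with the parity of 5 terminates at degree 5.
Standard normalization: leading coefficient of T_n is 2^(n-1), so a_5 = 2^4 = 16. Work downward with a_k = (k+1)(k+2) a_{k+2} / ((k - 5)(k + 5)):
  a_3 = (4)(5)(16) / ((3 - 5)(3 + 5)) = 320/(-16) = -20
  a_1 = (2)(3)(-20) / ((1 - 5)(1 + 5)) = -120/(-24) = 5
Hence T_5(x) = 16 x^5 - 20 x^3 + 5 x.

T_5(x); series = 16 x^5 - 20 x^3 + 5 x


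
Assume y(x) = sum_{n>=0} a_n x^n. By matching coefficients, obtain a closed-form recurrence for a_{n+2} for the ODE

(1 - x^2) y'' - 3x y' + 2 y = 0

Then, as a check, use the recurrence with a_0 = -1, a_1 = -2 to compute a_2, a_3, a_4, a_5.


Substitute y = sum_n a_n x^n.
(1 - 1 x^2) y'' contributes (n+2)(n+1) a_{n+2} - n(n-1) a_n at x^n.
-3 x y'(x) contributes -3 n a_n at x^n.
2 y(x) contributes 2 a_n at x^n.
Matching x^n: (n+2)(n+1) a_{n+2} + (-n(n-1) - 3 n + 2) a_n = 0.
Thus a_{n+2} = (n(n-1) + 3 n - 2) / ((n+1)(n+2)) * a_n.

Check with a_0 = -1, a_1 = -2 (apply the recurrence for n = 0, 1, 2, 3): a_0 = -1, a_1 = -2, a_2 = 1, a_3 = -1/3, a_4 = 1/2, a_5 = -13/60.

a_(n+2) = (n(n-1) + 3 n - 2) / ((n+1)(n+2)) * a_n; check: a_0 = -1, a_1 = -2, a_2 = 1, a_3 = -1/3, a_4 = 1/2, a_5 = -13/60


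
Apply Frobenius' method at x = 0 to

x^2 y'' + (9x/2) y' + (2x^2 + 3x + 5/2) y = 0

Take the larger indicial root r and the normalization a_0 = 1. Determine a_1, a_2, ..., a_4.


Write in Frobenius form y'' + (p(x)/x) y' + (q(x)/x^2) y = 0:
  p(x) = 9/2,  q(x) = 2x^2 + 3x + 5/2.
Indicial equation: r(r-1) + (9/2) r + (5/2) = 0 -> roots r_1 = -1, r_2 = -5/2.
Take r = r_1 = -1. Let y(x) = x^r sum_{n>=0} a_n x^n with a_0 = 1.
Substitute y = x^r sum a_n x^n and match x^{r+n}. The recurrence is
  D(n) a_n + 3 a_{n-1} + 2 a_{n-2} = 0,  where D(n) = (r+n)(r+n-1) + (9/2)(r+n) + (5/2).
  a_n = [-3 a_{n-1} - 2 a_{n-2}] / D(n).
Since the indicial polynomial factors as (r - r_1)(r - r_2), D(n) = (r_1 + n - r_1)(r_1 + n - r_2) = n(n + 3/2).
Evaluating step by step (a_0 = 1):
  n = 1: D(1) = 1(1 + 3/2) = 5/2; numerator = -3(1) = -3; a_1 = (-3)/(5/2) = -6/5
  n = 2: D(2) = 2(2 + 3/2) = 7; numerator = -3(-6/5) - 2(1) = 8/5; a_2 = (8/5)/(7) = 8/35
  n = 3: D(3) = 3(3 + 3/2) = 27/2; numerator = -3(8/35) - 2(-6/5) = 12/7; a_3 = (12/7)/(27/2) = 8/63
  n = 4: D(4) = 4(4 + 3/2) = 22; numerator = -3(8/63) - 2(8/35) = -88/105; a_4 = (-88/105)/(22) = -4/105

r = -1; a_0 = 1; a_1 = -6/5; a_2 = 8/35; a_3 = 8/63; a_4 = -4/105


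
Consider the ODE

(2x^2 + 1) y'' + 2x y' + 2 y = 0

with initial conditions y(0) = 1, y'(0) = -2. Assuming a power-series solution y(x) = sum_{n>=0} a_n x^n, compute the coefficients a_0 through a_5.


Ansatz: y(x) = sum_{n>=0} a_n x^n, so y'(x) = sum_{n>=1} n a_n x^(n-1) and y''(x) = sum_{n>=2} n(n-1) a_n x^(n-2).
Substitute into P(x) y'' + Q(x) y' + R(x) y = 0 with P(x) = 2x^2 + 1, Q(x) = 2x, R(x) = 2, and match powers of x.
Initial conditions: a_0 = 1, a_1 = -2.
Setting the coefficient of each power of x to zero and solving order by order (substituting the coefficients already found):
  x^0: 2 a_2 + 2 a_0 = 0  ->  2 a_2 = -2 a_0 = -2  ->  a_2 = -1
  x^1: 6 a_3 + 4 a_1 = 0  ->  6 a_3 = -4 a_1 = 8  ->  a_3 = 4/3
  x^2: 12 a_4 + 10 a_2 = 0  ->  12 a_4 = -10 a_2 = 10  ->  a_4 = 5/6
  x^3: 20 a_5 + 20 a_3 = 0  ->  20 a_5 = -20 a_3 = -80/3  ->  a_5 = -4/3
Truncated series: y(x) = 1 - 2 x - x^2 + (4/3) x^3 + (5/6) x^4 - (4/3) x^5 + O(x^6).

a_0 = 1; a_1 = -2; a_2 = -1; a_3 = 4/3; a_4 = 5/6; a_5 = -4/3


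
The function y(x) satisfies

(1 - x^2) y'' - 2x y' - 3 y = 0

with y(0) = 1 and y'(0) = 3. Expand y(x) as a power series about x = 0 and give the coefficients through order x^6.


Ansatz: y(x) = sum_{n>=0} a_n x^n, so y'(x) = sum_{n>=1} n a_n x^(n-1) and y''(x) = sum_{n>=2} n(n-1) a_n x^(n-2).
Substitute into P(x) y'' + Q(x) y' + R(x) y = 0 with P(x) = 1 - x^2, Q(x) = -2x, R(x) = -3, and match powers of x.
Initial conditions: a_0 = 1, a_1 = 3.
Setting the coefficient of each power of x to zero and solving order by order (substituting the coefficients already found):
  x^0: 2 a_2 - 3 a_0 = 0  ->  2 a_2 = 3 a_0 = 3  ->  a_2 = 3/2
  x^1: 6 a_3 - 5 a_1 = 0  ->  6 a_3 = 5 a_1 = 15  ->  a_3 = 5/2
  x^2: 12 a_4 - 9 a_2 = 0  ->  12 a_4 = 9 a_2 = 27/2  ->  a_4 = 9/8
  x^3: 20 a_5 - 15 a_3 = 0  ->  20 a_5 = 15 a_3 = 75/2  ->  a_5 = 15/8
  x^4: 30 a_6 - 23 a_4 = 0  ->  30 a_6 = 23 a_4 = 207/8  ->  a_6 = 69/80
Truncated series: y(x) = 1 + 3 x + (3/2) x^2 + (5/2) x^3 + (9/8) x^4 + (15/8) x^5 + (69/80) x^6 + O(x^7).

a_0 = 1; a_1 = 3; a_2 = 3/2; a_3 = 5/2; a_4 = 9/8; a_5 = 15/8; a_6 = 69/80


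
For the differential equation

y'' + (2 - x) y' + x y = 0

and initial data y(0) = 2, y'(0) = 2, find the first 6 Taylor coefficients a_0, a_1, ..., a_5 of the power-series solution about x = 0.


Ansatz: y(x) = sum_{n>=0} a_n x^n, so y'(x) = sum_{n>=1} n a_n x^(n-1) and y''(x) = sum_{n>=2} n(n-1) a_n x^(n-2).
Substitute into P(x) y'' + Q(x) y' + R(x) y = 0 with P(x) = 1, Q(x) = 2 - x, R(x) = x, and match powers of x.
Initial conditions: a_0 = 2, a_1 = 2.
Setting the coefficient of each power of x to zero and solving order by order (substituting the coefficients already found):
  x^0: 2 a_2 + 2 a_1 = 0  ->  2 a_2 = -2 a_1 = -4  ->  a_2 = -2
  x^1: 6 a_3 + 4 a_2 - a_1 + a_0 = 0  ->  6 a_3 = -4 a_2 + a_1 - a_0 = 8  ->  a_3 = 4/3
  x^2: 12 a_4 + 6 a_3 - 2 a_2 + a_1 = 0  ->  12 a_4 = -6 a_3 + 2 a_2 - a_1 = -14  ->  a_4 = -7/6
  x^3: 20 a_5 + 8 a_4 - 3 a_3 + a_2 = 0  ->  20 a_5 = -8 a_4 + 3 a_3 - a_2 = 46/3  ->  a_5 = 23/30
Truncated series: y(x) = 2 + 2 x - 2 x^2 + (4/3) x^3 - (7/6) x^4 + (23/30) x^5 + O(x^6).

a_0 = 2; a_1 = 2; a_2 = -2; a_3 = 4/3; a_4 = -7/6; a_5 = 23/30


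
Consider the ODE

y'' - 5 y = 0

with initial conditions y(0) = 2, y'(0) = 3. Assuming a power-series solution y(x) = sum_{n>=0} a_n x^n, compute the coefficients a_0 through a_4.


Ansatz: y(x) = sum_{n>=0} a_n x^n, so y'(x) = sum_{n>=1} n a_n x^(n-1) and y''(x) = sum_{n>=2} n(n-1) a_n x^(n-2).
Substitute into P(x) y'' + Q(x) y' + R(x) y = 0 with P(x) = 1, Q(x) = 0, R(x) = -5, and match powers of x.
Initial conditions: a_0 = 2, a_1 = 3.
Setting the coefficient of each power of x to zero and solving order by order (substituting the coefficients already found):
  x^0: 2 a_2 - 5 a_0 = 0  ->  2 a_2 = 5 a_0 = 10  ->  a_2 = 5
  x^1: 6 a_3 - 5 a_1 = 0  ->  6 a_3 = 5 a_1 = 15  ->  a_3 = 5/2
  x^2: 12 a_4 - 5 a_2 = 0  ->  12 a_4 = 5 a_2 = 25  ->  a_4 = 25/12
Truncated series: y(x) = 2 + 3 x + 5 x^2 + (5/2) x^3 + (25/12) x^4 + O(x^5).

a_0 = 2; a_1 = 3; a_2 = 5; a_3 = 5/2; a_4 = 25/12


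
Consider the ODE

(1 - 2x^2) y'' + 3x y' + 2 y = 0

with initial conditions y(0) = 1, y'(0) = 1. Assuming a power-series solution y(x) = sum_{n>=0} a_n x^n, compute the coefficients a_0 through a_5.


Ansatz: y(x) = sum_{n>=0} a_n x^n, so y'(x) = sum_{n>=1} n a_n x^(n-1) and y''(x) = sum_{n>=2} n(n-1) a_n x^(n-2).
Substitute into P(x) y'' + Q(x) y' + R(x) y = 0 with P(x) = 1 - 2x^2, Q(x) = 3x, R(x) = 2, and match powers of x.
Initial conditions: a_0 = 1, a_1 = 1.
Setting the coefficient of each power of x to zero and solving order by order (substituting the coefficients already found):
  x^0: 2 a_2 + 2 a_0 = 0  ->  2 a_2 = -2 a_0 = -2  ->  a_2 = -1
  x^1: 6 a_3 + 5 a_1 = 0  ->  6 a_3 = -5 a_1 = -5  ->  a_3 = -5/6
  x^2: 12 a_4 + 4 a_2 = 0  ->  12 a_4 = -4 a_2 = 4  ->  a_4 = 1/3
  x^3: 20 a_5 - a_3 = 0  ->  20 a_5 = a_3 = -5/6  ->  a_5 = -1/24
Truncated series: y(x) = 1 + x - x^2 - (5/6) x^3 + (1/3) x^4 - (1/24) x^5 + O(x^6).

a_0 = 1; a_1 = 1; a_2 = -1; a_3 = -5/6; a_4 = 1/3; a_5 = -1/24


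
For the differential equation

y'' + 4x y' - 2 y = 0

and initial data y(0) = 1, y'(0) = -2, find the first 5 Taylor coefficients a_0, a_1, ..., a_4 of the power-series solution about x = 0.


Ansatz: y(x) = sum_{n>=0} a_n x^n, so y'(x) = sum_{n>=1} n a_n x^(n-1) and y''(x) = sum_{n>=2} n(n-1) a_n x^(n-2).
Substitute into P(x) y'' + Q(x) y' + R(x) y = 0 with P(x) = 1, Q(x) = 4x, R(x) = -2, and match powers of x.
Initial conditions: a_0 = 1, a_1 = -2.
Setting the coefficient of each power of x to zero and solving order by order (substituting the coefficients already found):
  x^0: 2 a_2 - 2 a_0 = 0  ->  2 a_2 = 2 a_0 = 2  ->  a_2 = 1
  x^1: 6 a_3 + 2 a_1 = 0  ->  6 a_3 = -2 a_1 = 4  ->  a_3 = 2/3
  x^2: 12 a_4 + 6 a_2 = 0  ->  12 a_4 = -6 a_2 = -6  ->  a_4 = -1/2
Truncated series: y(x) = 1 - 2 x + x^2 + (2/3) x^3 - (1/2) x^4 + O(x^5).

a_0 = 1; a_1 = -2; a_2 = 1; a_3 = 2/3; a_4 = -1/2


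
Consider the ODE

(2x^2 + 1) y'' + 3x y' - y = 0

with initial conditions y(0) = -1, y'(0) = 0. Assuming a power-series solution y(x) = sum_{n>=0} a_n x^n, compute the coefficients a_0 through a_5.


Ansatz: y(x) = sum_{n>=0} a_n x^n, so y'(x) = sum_{n>=1} n a_n x^(n-1) and y''(x) = sum_{n>=2} n(n-1) a_n x^(n-2).
Substitute into P(x) y'' + Q(x) y' + R(x) y = 0 with P(x) = 2x^2 + 1, Q(x) = 3x, R(x) = -1, and match powers of x.
Initial conditions: a_0 = -1, a_1 = 0.
Setting the coefficient of each power of x to zero and solving order by order (substituting the coefficients already found):
  x^0: 2 a_2 - a_0 = 0  ->  2 a_2 = a_0 = -1  ->  a_2 = -1/2
  x^1: 6 a_3 + 2 a_1 = 0  ->  6 a_3 = -2 a_1 = 0  ->  a_3 = 0
  x^2: 12 a_4 + 9 a_2 = 0  ->  12 a_4 = -9 a_2 = 9/2  ->  a_4 = 3/8
  x^3: 20 a_5 + 20 a_3 = 0  ->  20 a_5 = -20 a_3 = 0  ->  a_5 = 0
Truncated series: y(x) = -1 - (1/2) x^2 + (3/8) x^4 + O(x^6).

a_0 = -1; a_1 = 0; a_2 = -1/2; a_3 = 0; a_4 = 3/8; a_5 = 0


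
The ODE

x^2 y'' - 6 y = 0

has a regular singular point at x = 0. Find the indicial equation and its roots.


Divide by x^2 to reach normal form y'' + P_1(x) y' + P_2(x) y = 0 with P_1(x) = 0 and P_2(x) = -6/x^2.
x = 0 is a singular point because the y-coefficient -6/x^2 has a pole at x = 0.
It is a regular singular point because x P_1(x) = p(x) = 0 and x^2 P_2(x) = q(x) = -6 are polynomials, hence analytic at x = 0.
p(0) = 0,  q(0) = -6.
Indicial equation: r(r-1) + p(0) r + q(0) = 0, i.e. r^2 + (p(0) - 1) r + q(0) = 0, i.e. r^2 - 1 r - 6 = 0.
Discriminant: (-1)^2 - 4(-6) = 25, so r = (1 ± 5)/2.
Solving: r_1 = 3, r_2 = -2.

indicial: r^2 - 1 r - 6 = 0; roots r_1 = 3, r_2 = -2


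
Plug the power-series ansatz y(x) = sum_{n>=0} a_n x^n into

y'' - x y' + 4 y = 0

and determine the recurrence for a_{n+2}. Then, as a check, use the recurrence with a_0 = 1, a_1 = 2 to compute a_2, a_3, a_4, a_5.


Substitute y = sum_n a_n x^n.
y''(x) has coefficient (n+2)(n+1) a_{n+2} at x^n;
-x y'(x) has coefficient -n a_n at x^n (shift);
4 y(x) has coefficient 4 a_n at x^n.
Matching x^n: (n+2)(n+1) a_{n+2} + (-n + 4) a_n = 0.
Thus a_{n+2} = (n - 4) / ((n+1)(n+2)) * a_n.

Check with a_0 = 1, a_1 = 2 (apply the recurrence for n = 0, 1, 2, 3): a_0 = 1, a_1 = 2, a_2 = -2, a_3 = -1, a_4 = 1/3, a_5 = 1/20.

a_(n+2) = (n - 4) / ((n+1)(n+2)) * a_n; check: a_0 = 1, a_1 = 2, a_2 = -2, a_3 = -1, a_4 = 1/3, a_5 = 1/20


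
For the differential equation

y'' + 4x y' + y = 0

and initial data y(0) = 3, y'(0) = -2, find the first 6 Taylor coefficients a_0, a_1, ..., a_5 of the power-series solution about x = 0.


Ansatz: y(x) = sum_{n>=0} a_n x^n, so y'(x) = sum_{n>=1} n a_n x^(n-1) and y''(x) = sum_{n>=2} n(n-1) a_n x^(n-2).
Substitute into P(x) y'' + Q(x) y' + R(x) y = 0 with P(x) = 1, Q(x) = 4x, R(x) = 1, and match powers of x.
Initial conditions: a_0 = 3, a_1 = -2.
Setting the coefficient of each power of x to zero and solving order by order (substituting the coefficients already found):
  x^0: 2 a_2 + a_0 = 0  ->  2 a_2 = -a_0 = -3  ->  a_2 = -3/2
  x^1: 6 a_3 + 5 a_1 = 0  ->  6 a_3 = -5 a_1 = 10  ->  a_3 = 5/3
  x^2: 12 a_4 + 9 a_2 = 0  ->  12 a_4 = -9 a_2 = 27/2  ->  a_4 = 9/8
  x^3: 20 a_5 + 13 a_3 = 0  ->  20 a_5 = -13 a_3 = -65/3  ->  a_5 = -13/12
Truncated series: y(x) = 3 - 2 x - (3/2) x^2 + (5/3) x^3 + (9/8) x^4 - (13/12) x^5 + O(x^6).

a_0 = 3; a_1 = -2; a_2 = -3/2; a_3 = 5/3; a_4 = 9/8; a_5 = -13/12


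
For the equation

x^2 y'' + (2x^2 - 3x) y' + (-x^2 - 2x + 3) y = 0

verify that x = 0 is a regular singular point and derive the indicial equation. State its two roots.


Divide by x^2 to reach normal form y'' + P_1(x) y' + P_2(x) y = 0 with P_1(x) = 2 - 3/x and P_2(x) = -1 - 2/x + 3/x^2.
x = 0 is a singular point because the y'-coefficient 2 - 3/x has a pole at x = 0 and the y-coefficient -1 - 2/x + 3/x^2 has a pole at x = 0.
It is a regular singular point because x P_1(x) = p(x) = 2x - 3 and x^2 P_2(x) = q(x) = -x^2 - 2x + 3 are polynomials, hence analytic at x = 0.
p(0) = -3,  q(0) = 3.
Indicial equation: r(r-1) + p(0) r + q(0) = 0, i.e. r^2 + (p(0) - 1) r + q(0) = 0, i.e. r^2 - 4 r + 3 = 0.
Discriminant: (-4)^2 - 4(3) = 4, so r = (4 ± 2)/2.
Solving: r_1 = 3, r_2 = 1.

indicial: r^2 - 4 r + 3 = 0; roots r_1 = 3, r_2 = 1


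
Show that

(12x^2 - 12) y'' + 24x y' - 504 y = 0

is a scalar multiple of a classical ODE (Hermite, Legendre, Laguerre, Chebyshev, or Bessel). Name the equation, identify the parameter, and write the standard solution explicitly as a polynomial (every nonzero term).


All three coefficients share the factor -12; dividing through by -12 gives  (1 - x^2) y'' - 2x y' + 42 y = 0.
This matches the Legendre equation (1 - x^2) y'' - 2x y' + n(n+1) y = 0 (note the -2x y' term) with n(n+1) = 42, so n = 6; the polynomial solution is P_6(x).
With y = sum_k a_k x^k, matching x^k gives (k+2)(k+1) a_{k+2} = [k(k+1) - n(n+1)] a_k = (k - 6)(k + 7) a_k. The right side vanishes at k = 6, so the series with the parity of 6 terminates at degree 6.
Standard normalization (P_n(1) = 1): leading coefficient (2n)!/(2^n (n!)^2) = 479001600/(64*518400) = 231/16, so a_6 = 231/16. Work downward with a_k = (k+1)(k+2) a_{k+2} / ((k - 6)(k + 7)):
  a_4 = (5)(6)(231/16) / ((4 - 6)(4 + 7)) = (3465/8)/(-22) = -315/16
  a_2 = (3)(4)(-315/16) / ((2 - 6)(2 + 7)) = (-945/4)/(-36) = 105/16
  a_0 = (1)(2)(105/16) / ((0 - 6)(0 + 7)) = (105/8)/(-42) = -5/16
Hence P_6(x) = 231 x^6/16 - 315 x^4/16 + 105 x^2/16 - 5/16.

P_6(x); series = 231 x^6/16 - 315 x^4/16 + 105 x^2/16 - 5/16


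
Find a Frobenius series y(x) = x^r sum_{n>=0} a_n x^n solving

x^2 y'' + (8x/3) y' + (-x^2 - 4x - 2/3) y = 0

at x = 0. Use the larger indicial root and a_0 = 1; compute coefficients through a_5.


Write in Frobenius form y'' + (p(x)/x) y' + (q(x)/x^2) y = 0:
  p(x) = 8/3,  q(x) = -x^2 - 4x - 2/3.
Indicial equation: r(r-1) + (8/3) r + (-2/3) = 0 -> roots r_1 = 1/3, r_2 = -2.
Take r = r_1 = 1/3. Let y(x) = x^r sum_{n>=0} a_n x^n with a_0 = 1.
Substitute y = x^r sum a_n x^n and match x^{r+n}. The recurrence is
  D(n) a_n - 4 a_{n-1} - 1 a_{n-2} = 0,  where D(n) = (r+n)(r+n-1) + (8/3)(r+n) + (-2/3).
  a_n = [4 a_{n-1} + 1 a_{n-2}] / D(n).
Since the indicial polynomial factors as (r - r_1)(r - r_2), D(n) = (r_1 + n - r_1)(r_1 + n - r_2) = n(n + 7/3).
Evaluating step by step (a_0 = 1):
  n = 1: D(1) = 1(1 + 7/3) = 10/3; numerator = 4(1) = 4; a_1 = (4)/(10/3) = 6/5
  n = 2: D(2) = 2(2 + 7/3) = 26/3; numerator = 4(6/5) + 1(1) = 29/5; a_2 = (29/5)/(26/3) = 87/130
  n = 3: D(3) = 3(3 + 7/3) = 16; numerator = 4(87/130) + 1(6/5) = 252/65; a_3 = (252/65)/(16) = 63/260
  n = 4: D(4) = 4(4 + 7/3) = 76/3; numerator = 4(63/260) + 1(87/130) = 213/130; a_4 = (213/130)/(76/3) = 639/9880
  n = 5: D(5) = 5(5 + 7/3) = 110/3; numerator = 4(639/9880) + 1(63/260) = 495/988; a_5 = (495/988)/(110/3) = 27/1976

r = 1/3; a_0 = 1; a_1 = 6/5; a_2 = 87/130; a_3 = 63/260; a_4 = 639/9880; a_5 = 27/1976


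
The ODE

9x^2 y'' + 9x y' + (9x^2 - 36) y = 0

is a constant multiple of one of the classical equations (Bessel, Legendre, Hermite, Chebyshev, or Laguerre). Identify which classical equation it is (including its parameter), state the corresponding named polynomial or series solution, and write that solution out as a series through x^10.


All three coefficients share the factor 9; dividing through by 9 gives  x^2 y'' + x y' + (x^2 - 4) y = 0.
This matches the Bessel equation x^2 y'' + x y' + (x^2 - nu^2) y = 0 with nu^2 = 4, so nu = 2; the solution bounded at x = 0 is J_2(x).
Frobenius at x = 0: indicial roots ±nu; for r = nu the recurrence k(k + 2nu) c_k = -c_{k-2} gives the standard series J_nu(x) = sum_{k>=0} (-1)^k / (k! (k+nu)!) (x/2)^(2k+nu). Evaluate the first 5 terms:
  k = 0: (-1)^0 / (0! * 2! * 2^2) x^2 = 1/(1*2*4) x^2 = (1/8) x^2
  k = 1: (-1)^1 / (1! * 3! * 2^4) x^4 = -1/(1*6*16) x^4 = (-1/96) x^4
  k = 2: (-1)^2 / (2! * 4! * 2^6) x^6 = 1/(2*24*64) x^6 = (1/3072) x^6
  k = 3: (-1)^3 / (3! * 5! * 2^8) x^8 = -1/(6*120*256) x^8 = (-1/184320) x^8
  k = 4: (-1)^4 / (4! * 6! * 2^10) x^10 = 1/(24*720*1024) x^10 = (1/17694720) x^10
Hence J_2(x) = x^10/17694720 - x^8/184320 + x^6/3072 - x^4/96 + x^2/8 + ....

J_2(x); series = x^10/17694720 - x^8/184320 + x^6/3072 - x^4/96 + x^2/8


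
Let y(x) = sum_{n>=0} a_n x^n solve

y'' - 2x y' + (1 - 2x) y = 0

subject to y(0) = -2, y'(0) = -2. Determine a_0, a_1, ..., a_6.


Ansatz: y(x) = sum_{n>=0} a_n x^n, so y'(x) = sum_{n>=1} n a_n x^(n-1) and y''(x) = sum_{n>=2} n(n-1) a_n x^(n-2).
Substitute into P(x) y'' + Q(x) y' + R(x) y = 0 with P(x) = 1, Q(x) = -2x, R(x) = 1 - 2x, and match powers of x.
Initial conditions: a_0 = -2, a_1 = -2.
Setting the coefficient of each power of x to zero and solving order by order (substituting the coefficients already found):
  x^0: 2 a_2 + a_0 = 0  ->  2 a_2 = -a_0 = 2  ->  a_2 = 1
  x^1: 6 a_3 - a_1 - 2 a_0 = 0  ->  6 a_3 = a_1 + 2 a_0 = -6  ->  a_3 = -1
  x^2: 12 a_4 - 3 a_2 - 2 a_1 = 0  ->  12 a_4 = 3 a_2 + 2 a_1 = -1  ->  a_4 = -1/12
  x^3: 20 a_5 - 5 a_3 - 2 a_2 = 0  ->  20 a_5 = 5 a_3 + 2 a_2 = -3  ->  a_5 = -3/20
  x^4: 30 a_6 - 7 a_4 - 2 a_3 = 0  ->  30 a_6 = 7 a_4 + 2 a_3 = -31/12  ->  a_6 = -31/360
Truncated series: y(x) = -2 - 2 x + x^2 - x^3 - (1/12) x^4 - (3/20) x^5 - (31/360) x^6 + O(x^7).

a_0 = -2; a_1 = -2; a_2 = 1; a_3 = -1; a_4 = -1/12; a_5 = -3/20; a_6 = -31/360


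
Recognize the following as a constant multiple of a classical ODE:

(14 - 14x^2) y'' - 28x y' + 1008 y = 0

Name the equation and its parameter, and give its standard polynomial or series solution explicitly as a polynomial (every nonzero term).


All three coefficients share the factor 14; dividing through by 14 gives  (1 - x^2) y'' - 2x y' + 72 y = 0.
This matches the Legendre equation (1 - x^2) y'' - 2x y' + n(n+1) y = 0 (note the -2x y' term) with n(n+1) = 72, so n = 8; the polynomial solution is P_8(x).
With y = sum_k a_k x^k, matching x^k gives (k+2)(k+1) a_{k+2} = [k(k+1) - n(n+1)] a_k = (k - 8)(k + 9) a_k. The right side vanishes at k = 8, so the series with the parity of 8 terminates at degree 8.
Standard normalization (P_n(1) = 1): leading coefficient (2n)!/(2^n (n!)^2) = 20922789888000/(256*1625702400) = 6435/128, so a_8 = 6435/128. Work downward with a_k = (k+1)(k+2) a_{k+2} / ((k - 8)(k + 9)):
  a_6 = (7)(8)(6435/128) / ((6 - 8)(6 + 9)) = (45045/16)/(-30) = -3003/32
  a_4 = (5)(6)(-3003/32) / ((4 - 8)(4 + 9)) = (-45045/16)/(-52) = 3465/64
  a_2 = (3)(4)(3465/64) / ((2 - 8)(2 + 9)) = (10395/16)/(-66) = -315/32
  a_0 = (1)(2)(-315/32) / ((0 - 8)(0 + 9)) = (-315/16)/(-72) = 35/128
Hence P_8(x) = 6435 x^8/128 - 3003 x^6/32 + 3465 x^4/64 - 315 x^2/32 + 35/128.

P_8(x); series = 6435 x^8/128 - 3003 x^6/32 + 3465 x^4/64 - 315 x^2/32 + 35/128


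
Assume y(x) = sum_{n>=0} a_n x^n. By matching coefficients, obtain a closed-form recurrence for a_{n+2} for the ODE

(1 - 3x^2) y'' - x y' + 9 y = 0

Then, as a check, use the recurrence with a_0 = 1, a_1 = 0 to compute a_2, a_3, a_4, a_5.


Substitute y = sum_n a_n x^n.
(1 - 3 x^2) y'' contributes (n+2)(n+1) a_{n+2} - 3 n(n-1) a_n at x^n.
-x y'(x) contributes -n a_n at x^n.
9 y(x) contributes 9 a_n at x^n.
Matching x^n: (n+2)(n+1) a_{n+2} + (-3 n(n-1) - n + 9) a_n = 0.
Thus a_{n+2} = (3 n(n-1) + n - 9) / ((n+1)(n+2)) * a_n.

Check with a_0 = 1, a_1 = 0 (apply the recurrence for n = 0, 1, 2, 3): a_0 = 1, a_1 = 0, a_2 = -9/2, a_3 = 0, a_4 = 3/8, a_5 = 0.

a_(n+2) = (3 n(n-1) + n - 9) / ((n+1)(n+2)) * a_n; check: a_0 = 1, a_1 = 0, a_2 = -9/2, a_3 = 0, a_4 = 3/8, a_5 = 0


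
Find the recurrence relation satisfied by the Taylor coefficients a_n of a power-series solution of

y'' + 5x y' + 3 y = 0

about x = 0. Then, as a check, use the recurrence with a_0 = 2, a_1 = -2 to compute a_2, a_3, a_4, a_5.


Substitute y = sum_n a_n x^n.
y''(x) has coefficient (n+2)(n+1) a_{n+2} at x^n;
5 x y'(x) has coefficient 5 n a_n at x^n (shift);
3 y(x) has coefficient 3 a_n at x^n.
Matching x^n: (n+2)(n+1) a_{n+2} + (5n + 3) a_n = 0.
Thus a_{n+2} = (-5n - 3) / ((n+1)(n+2)) * a_n.

Check with a_0 = 2, a_1 = -2 (apply the recurrence for n = 0, 1, 2, 3): a_0 = 2, a_1 = -2, a_2 = -3, a_3 = 8/3, a_4 = 13/4, a_5 = -12/5.

a_(n+2) = (-5n - 3) / ((n+1)(n+2)) * a_n; check: a_0 = 2, a_1 = -2, a_2 = -3, a_3 = 8/3, a_4 = 13/4, a_5 = -12/5


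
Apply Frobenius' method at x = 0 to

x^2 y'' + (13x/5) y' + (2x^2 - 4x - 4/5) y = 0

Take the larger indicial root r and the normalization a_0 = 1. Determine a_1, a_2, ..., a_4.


Write in Frobenius form y'' + (p(x)/x) y' + (q(x)/x^2) y = 0:
  p(x) = 13/5,  q(x) = 2x^2 - 4x - 4/5.
Indicial equation: r(r-1) + (13/5) r + (-4/5) = 0 -> roots r_1 = 2/5, r_2 = -2.
Take r = r_1 = 2/5. Let y(x) = x^r sum_{n>=0} a_n x^n with a_0 = 1.
Substitute y = x^r sum a_n x^n and match x^{r+n}. The recurrence is
  D(n) a_n - 4 a_{n-1} + 2 a_{n-2} = 0,  where D(n) = (r+n)(r+n-1) + (13/5)(r+n) + (-4/5).
  a_n = [4 a_{n-1} - 2 a_{n-2}] / D(n).
Since the indicial polynomial factors as (r - r_1)(r - r_2), D(n) = (r_1 + n - r_1)(r_1 + n - r_2) = n(n + 12/5).
Evaluating step by step (a_0 = 1):
  n = 1: D(1) = 1(1 + 12/5) = 17/5; numerator = 4(1) = 4; a_1 = (4)/(17/5) = 20/17
  n = 2: D(2) = 2(2 + 12/5) = 44/5; numerator = 4(20/17) - 2(1) = 46/17; a_2 = (46/17)/(44/5) = 115/374
  n = 3: D(3) = 3(3 + 12/5) = 81/5; numerator = 4(115/374) - 2(20/17) = -210/187; a_3 = (-210/187)/(81/5) = -350/5049
  n = 4: D(4) = 4(4 + 12/5) = 128/5; numerator = 4(-350/5049) - 2(115/374) = -265/297; a_4 = (-265/297)/(128/5) = -1325/38016

r = 2/5; a_0 = 1; a_1 = 20/17; a_2 = 115/374; a_3 = -350/5049; a_4 = -1325/38016


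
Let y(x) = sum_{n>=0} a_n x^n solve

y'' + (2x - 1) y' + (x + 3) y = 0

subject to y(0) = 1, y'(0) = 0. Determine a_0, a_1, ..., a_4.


Ansatz: y(x) = sum_{n>=0} a_n x^n, so y'(x) = sum_{n>=1} n a_n x^(n-1) and y''(x) = sum_{n>=2} n(n-1) a_n x^(n-2).
Substitute into P(x) y'' + Q(x) y' + R(x) y = 0 with P(x) = 1, Q(x) = 2x - 1, R(x) = x + 3, and match powers of x.
Initial conditions: a_0 = 1, a_1 = 0.
Setting the coefficient of each power of x to zero and solving order by order (substituting the coefficients already found):
  x^0: 2 a_2 - a_1 + 3 a_0 = 0  ->  2 a_2 = a_1 - 3 a_0 = -3  ->  a_2 = -3/2
  x^1: 6 a_3 - 2 a_2 + 5 a_1 + a_0 = 0  ->  6 a_3 = 2 a_2 - 5 a_1 - a_0 = -4  ->  a_3 = -2/3
  x^2: 12 a_4 - 3 a_3 + 7 a_2 + a_1 = 0  ->  12 a_4 = 3 a_3 - 7 a_2 - a_1 = 17/2  ->  a_4 = 17/24
Truncated series: y(x) = 1 - (3/2) x^2 - (2/3) x^3 + (17/24) x^4 + O(x^5).

a_0 = 1; a_1 = 0; a_2 = -3/2; a_3 = -2/3; a_4 = 17/24


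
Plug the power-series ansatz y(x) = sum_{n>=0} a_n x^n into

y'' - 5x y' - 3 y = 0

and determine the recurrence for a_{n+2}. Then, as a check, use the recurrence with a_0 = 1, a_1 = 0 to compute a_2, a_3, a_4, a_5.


Substitute y = sum_n a_n x^n.
y''(x) has coefficient (n+2)(n+1) a_{n+2} at x^n;
-5 x y'(x) has coefficient -5 n a_n at x^n (shift);
-3 y(x) has coefficient -3 a_n at x^n.
Matching x^n: (n+2)(n+1) a_{n+2} + (-5n - 3) a_n = 0.
Thus a_{n+2} = (5n + 3) / ((n+1)(n+2)) * a_n.

Check with a_0 = 1, a_1 = 0 (apply the recurrence for n = 0, 1, 2, 3): a_0 = 1, a_1 = 0, a_2 = 3/2, a_3 = 0, a_4 = 13/8, a_5 = 0.

a_(n+2) = (5n + 3) / ((n+1)(n+2)) * a_n; check: a_0 = 1, a_1 = 0, a_2 = 3/2, a_3 = 0, a_4 = 13/8, a_5 = 0


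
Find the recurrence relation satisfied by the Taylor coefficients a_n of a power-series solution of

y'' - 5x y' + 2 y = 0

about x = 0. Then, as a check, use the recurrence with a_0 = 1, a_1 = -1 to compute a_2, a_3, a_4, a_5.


Substitute y = sum_n a_n x^n.
y''(x) has coefficient (n+2)(n+1) a_{n+2} at x^n;
-5 x y'(x) has coefficient -5 n a_n at x^n (shift);
2 y(x) has coefficient 2 a_n at x^n.
Matching x^n: (n+2)(n+1) a_{n+2} + (-5n + 2) a_n = 0.
Thus a_{n+2} = (5n - 2) / ((n+1)(n+2)) * a_n.

Check with a_0 = 1, a_1 = -1 (apply the recurrence for n = 0, 1, 2, 3): a_0 = 1, a_1 = -1, a_2 = -1, a_3 = -1/2, a_4 = -2/3, a_5 = -13/40.

a_(n+2) = (5n - 2) / ((n+1)(n+2)) * a_n; check: a_0 = 1, a_1 = -1, a_2 = -1, a_3 = -1/2, a_4 = -2/3, a_5 = -13/40


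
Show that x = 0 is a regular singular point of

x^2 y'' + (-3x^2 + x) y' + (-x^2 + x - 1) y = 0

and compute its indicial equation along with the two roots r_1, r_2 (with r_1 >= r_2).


Divide by x^2 to reach normal form y'' + P_1(x) y' + P_2(x) y = 0 with P_1(x) = -3 + 1/x and P_2(x) = -1 + 1/x - 1/x^2.
x = 0 is a singular point because the y'-coefficient -3 + 1/x has a pole at x = 0 and the y-coefficient -1 + 1/x - 1/x^2 has a pole at x = 0.
It is a regular singular point because x P_1(x) = p(x) = 1 - 3x and x^2 P_2(x) = q(x) = -x^2 + x - 1 are polynomials, hence analytic at x = 0.
p(0) = 1,  q(0) = -1.
Indicial equation: r(r-1) + p(0) r + q(0) = 0, i.e. r^2 + (p(0) - 1) r + q(0) = 0, i.e. r^2 - 1 = 0.
Discriminant: (0)^2 - 4(-1) = 4, so r = (0 ± 2)/2.
Solving: r_1 = 1, r_2 = -1.

indicial: r^2 - 1 = 0; roots r_1 = 1, r_2 = -1


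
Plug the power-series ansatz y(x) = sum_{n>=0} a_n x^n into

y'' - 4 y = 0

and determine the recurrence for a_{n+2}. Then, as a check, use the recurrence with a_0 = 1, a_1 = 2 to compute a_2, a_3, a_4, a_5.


Substitute y = sum_n a_n x^n into y'' + (const) y = 0.
y''(x) = sum_{n>=0} (n+2)(n+1) a_{n+2} x^n.
The ODE becomes sum_n [(n+2)(n+1) a_{n+2} - 4 a_n] x^n = 0.
Setting each coefficient to zero gives the recurrence:
  (n+2)(n+1) a_{n+2} - 4 a_n = 0,
  a_{n+2} = 4 / ((n+1)(n+2)) a_n.

Check with a_0 = 1, a_1 = 2 (apply the recurrence for n = 0, 1, 2, 3): a_0 = 1, a_1 = 2, a_2 = 2, a_3 = 4/3, a_4 = 2/3, a_5 = 4/15.

a_{n+2} = 4/((n+1)(n+2)) * a_n; check: a_0 = 1, a_1 = 2, a_2 = 2, a_3 = 4/3, a_4 = 2/3, a_5 = 4/15


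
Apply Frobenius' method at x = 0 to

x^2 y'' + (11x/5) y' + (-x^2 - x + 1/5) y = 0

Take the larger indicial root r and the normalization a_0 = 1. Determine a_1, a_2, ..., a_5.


Write in Frobenius form y'' + (p(x)/x) y' + (q(x)/x^2) y = 0:
  p(x) = 11/5,  q(x) = -x^2 - x + 1/5.
Indicial equation: r(r-1) + (11/5) r + (1/5) = 0 -> roots r_1 = -1/5, r_2 = -1.
Take r = r_1 = -1/5. Let y(x) = x^r sum_{n>=0} a_n x^n with a_0 = 1.
Substitute y = x^r sum a_n x^n and match x^{r+n}. The recurrence is
  D(n) a_n - 1 a_{n-1} - 1 a_{n-2} = 0,  where D(n) = (r+n)(r+n-1) + (11/5)(r+n) + (1/5).
  a_n = [1 a_{n-1} + 1 a_{n-2}] / D(n).
Since the indicial polynomial factors as (r - r_1)(r - r_2), D(n) = (r_1 + n - r_1)(r_1 + n - r_2) = n(n + 4/5).
Evaluating step by step (a_0 = 1):
  n = 1: D(1) = 1(1 + 4/5) = 9/5; numerator = 1(1) = 1; a_1 = (1)/(9/5) = 5/9
  n = 2: D(2) = 2(2 + 4/5) = 28/5; numerator = 1(5/9) + 1(1) = 14/9; a_2 = (14/9)/(28/5) = 5/18
  n = 3: D(3) = 3(3 + 4/5) = 57/5; numerator = 1(5/18) + 1(5/9) = 5/6; a_3 = (5/6)/(57/5) = 25/342
  n = 4: D(4) = 4(4 + 4/5) = 96/5; numerator = 1(25/342) + 1(5/18) = 20/57; a_4 = (20/57)/(96/5) = 25/1368
  n = 5: D(5) = 5(5 + 4/5) = 29; numerator = 1(25/1368) + 1(25/342) = 125/1368; a_5 = (125/1368)/(29) = 125/39672

r = -1/5; a_0 = 1; a_1 = 5/9; a_2 = 5/18; a_3 = 25/342; a_4 = 25/1368; a_5 = 125/39672


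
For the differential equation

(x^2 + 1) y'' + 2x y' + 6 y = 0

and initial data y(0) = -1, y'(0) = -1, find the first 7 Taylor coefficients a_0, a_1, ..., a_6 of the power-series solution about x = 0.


Ansatz: y(x) = sum_{n>=0} a_n x^n, so y'(x) = sum_{n>=1} n a_n x^(n-1) and y''(x) = sum_{n>=2} n(n-1) a_n x^(n-2).
Substitute into P(x) y'' + Q(x) y' + R(x) y = 0 with P(x) = x^2 + 1, Q(x) = 2x, R(x) = 6, and match powers of x.
Initial conditions: a_0 = -1, a_1 = -1.
Setting the coefficient of each power of x to zero and solving order by order (substituting the coefficients already found):
  x^0: 2 a_2 + 6 a_0 = 0  ->  2 a_2 = -6 a_0 = 6  ->  a_2 = 3
  x^1: 6 a_3 + 8 a_1 = 0  ->  6 a_3 = -8 a_1 = 8  ->  a_3 = 4/3
  x^2: 12 a_4 + 12 a_2 = 0  ->  12 a_4 = -12 a_2 = -36  ->  a_4 = -3
  x^3: 20 a_5 + 18 a_3 = 0  ->  20 a_5 = -18 a_3 = -24  ->  a_5 = -6/5
  x^4: 30 a_6 + 26 a_4 = 0  ->  30 a_6 = -26 a_4 = 78  ->  a_6 = 13/5
Truncated series: y(x) = -1 - x + 3 x^2 + (4/3) x^3 - 3 x^4 - (6/5) x^5 + (13/5) x^6 + O(x^7).

a_0 = -1; a_1 = -1; a_2 = 3; a_3 = 4/3; a_4 = -3; a_5 = -6/5; a_6 = 13/5
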